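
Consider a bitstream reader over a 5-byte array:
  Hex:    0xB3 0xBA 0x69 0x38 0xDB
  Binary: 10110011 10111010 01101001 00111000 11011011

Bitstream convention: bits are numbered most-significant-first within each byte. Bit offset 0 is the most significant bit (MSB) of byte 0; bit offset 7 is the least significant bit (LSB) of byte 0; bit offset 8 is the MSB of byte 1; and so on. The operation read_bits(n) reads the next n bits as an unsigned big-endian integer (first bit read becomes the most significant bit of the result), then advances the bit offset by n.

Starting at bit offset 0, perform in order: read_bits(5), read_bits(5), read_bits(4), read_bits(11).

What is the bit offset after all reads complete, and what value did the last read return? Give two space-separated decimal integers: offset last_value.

Answer: 25 1234

Derivation:
Read 1: bits[0:5] width=5 -> value=22 (bin 10110); offset now 5 = byte 0 bit 5; 35 bits remain
Read 2: bits[5:10] width=5 -> value=14 (bin 01110); offset now 10 = byte 1 bit 2; 30 bits remain
Read 3: bits[10:14] width=4 -> value=14 (bin 1110); offset now 14 = byte 1 bit 6; 26 bits remain
Read 4: bits[14:25] width=11 -> value=1234 (bin 10011010010); offset now 25 = byte 3 bit 1; 15 bits remain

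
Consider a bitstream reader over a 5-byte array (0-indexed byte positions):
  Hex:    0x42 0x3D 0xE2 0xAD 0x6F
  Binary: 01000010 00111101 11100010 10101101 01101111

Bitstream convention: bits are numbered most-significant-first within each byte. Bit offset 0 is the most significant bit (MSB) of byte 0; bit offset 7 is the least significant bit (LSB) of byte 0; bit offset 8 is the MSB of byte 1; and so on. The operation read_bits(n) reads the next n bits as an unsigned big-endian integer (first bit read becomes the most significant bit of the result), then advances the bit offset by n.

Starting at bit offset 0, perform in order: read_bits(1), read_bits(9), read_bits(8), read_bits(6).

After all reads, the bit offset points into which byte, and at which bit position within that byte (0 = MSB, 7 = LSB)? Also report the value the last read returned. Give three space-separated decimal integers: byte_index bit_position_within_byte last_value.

Read 1: bits[0:1] width=1 -> value=0 (bin 0); offset now 1 = byte 0 bit 1; 39 bits remain
Read 2: bits[1:10] width=9 -> value=264 (bin 100001000); offset now 10 = byte 1 bit 2; 30 bits remain
Read 3: bits[10:18] width=8 -> value=247 (bin 11110111); offset now 18 = byte 2 bit 2; 22 bits remain
Read 4: bits[18:24] width=6 -> value=34 (bin 100010); offset now 24 = byte 3 bit 0; 16 bits remain

Answer: 3 0 34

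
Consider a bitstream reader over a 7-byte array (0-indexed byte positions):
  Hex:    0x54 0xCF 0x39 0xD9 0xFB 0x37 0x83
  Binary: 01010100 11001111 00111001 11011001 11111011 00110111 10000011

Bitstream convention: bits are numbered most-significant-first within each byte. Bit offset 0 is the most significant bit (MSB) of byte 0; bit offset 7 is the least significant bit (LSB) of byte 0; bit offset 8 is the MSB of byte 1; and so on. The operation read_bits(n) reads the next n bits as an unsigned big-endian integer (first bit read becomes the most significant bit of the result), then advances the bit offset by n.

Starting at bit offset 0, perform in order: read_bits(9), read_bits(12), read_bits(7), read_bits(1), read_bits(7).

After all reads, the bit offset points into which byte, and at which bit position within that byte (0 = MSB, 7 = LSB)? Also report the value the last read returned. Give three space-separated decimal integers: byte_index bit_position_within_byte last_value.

Answer: 4 4 31

Derivation:
Read 1: bits[0:9] width=9 -> value=169 (bin 010101001); offset now 9 = byte 1 bit 1; 47 bits remain
Read 2: bits[9:21] width=12 -> value=2535 (bin 100111100111); offset now 21 = byte 2 bit 5; 35 bits remain
Read 3: bits[21:28] width=7 -> value=29 (bin 0011101); offset now 28 = byte 3 bit 4; 28 bits remain
Read 4: bits[28:29] width=1 -> value=1 (bin 1); offset now 29 = byte 3 bit 5; 27 bits remain
Read 5: bits[29:36] width=7 -> value=31 (bin 0011111); offset now 36 = byte 4 bit 4; 20 bits remain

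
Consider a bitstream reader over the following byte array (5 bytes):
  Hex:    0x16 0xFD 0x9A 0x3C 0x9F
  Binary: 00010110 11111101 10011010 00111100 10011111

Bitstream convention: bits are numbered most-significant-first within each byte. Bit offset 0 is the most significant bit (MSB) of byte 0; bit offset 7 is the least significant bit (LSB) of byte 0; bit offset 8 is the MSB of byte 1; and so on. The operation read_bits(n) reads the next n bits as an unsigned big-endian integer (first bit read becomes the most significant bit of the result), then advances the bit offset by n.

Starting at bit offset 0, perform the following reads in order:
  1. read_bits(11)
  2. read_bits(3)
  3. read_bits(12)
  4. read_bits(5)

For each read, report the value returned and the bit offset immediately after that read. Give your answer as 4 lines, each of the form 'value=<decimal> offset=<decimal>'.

Read 1: bits[0:11] width=11 -> value=183 (bin 00010110111); offset now 11 = byte 1 bit 3; 29 bits remain
Read 2: bits[11:14] width=3 -> value=7 (bin 111); offset now 14 = byte 1 bit 6; 26 bits remain
Read 3: bits[14:26] width=12 -> value=1640 (bin 011001101000); offset now 26 = byte 3 bit 2; 14 bits remain
Read 4: bits[26:31] width=5 -> value=30 (bin 11110); offset now 31 = byte 3 bit 7; 9 bits remain

Answer: value=183 offset=11
value=7 offset=14
value=1640 offset=26
value=30 offset=31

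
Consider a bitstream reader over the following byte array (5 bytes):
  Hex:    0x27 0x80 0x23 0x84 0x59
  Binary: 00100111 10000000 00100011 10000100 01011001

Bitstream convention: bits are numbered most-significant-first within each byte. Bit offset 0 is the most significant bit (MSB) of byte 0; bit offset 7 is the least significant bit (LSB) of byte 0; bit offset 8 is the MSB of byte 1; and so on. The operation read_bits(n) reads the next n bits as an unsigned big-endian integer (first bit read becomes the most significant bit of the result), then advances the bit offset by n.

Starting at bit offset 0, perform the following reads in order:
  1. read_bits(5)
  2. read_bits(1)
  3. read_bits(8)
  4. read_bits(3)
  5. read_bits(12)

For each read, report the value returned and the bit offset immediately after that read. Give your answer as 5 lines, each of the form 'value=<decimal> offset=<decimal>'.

Read 1: bits[0:5] width=5 -> value=4 (bin 00100); offset now 5 = byte 0 bit 5; 35 bits remain
Read 2: bits[5:6] width=1 -> value=1 (bin 1); offset now 6 = byte 0 bit 6; 34 bits remain
Read 3: bits[6:14] width=8 -> value=224 (bin 11100000); offset now 14 = byte 1 bit 6; 26 bits remain
Read 4: bits[14:17] width=3 -> value=0 (bin 000); offset now 17 = byte 2 bit 1; 23 bits remain
Read 5: bits[17:29] width=12 -> value=1136 (bin 010001110000); offset now 29 = byte 3 bit 5; 11 bits remain

Answer: value=4 offset=5
value=1 offset=6
value=224 offset=14
value=0 offset=17
value=1136 offset=29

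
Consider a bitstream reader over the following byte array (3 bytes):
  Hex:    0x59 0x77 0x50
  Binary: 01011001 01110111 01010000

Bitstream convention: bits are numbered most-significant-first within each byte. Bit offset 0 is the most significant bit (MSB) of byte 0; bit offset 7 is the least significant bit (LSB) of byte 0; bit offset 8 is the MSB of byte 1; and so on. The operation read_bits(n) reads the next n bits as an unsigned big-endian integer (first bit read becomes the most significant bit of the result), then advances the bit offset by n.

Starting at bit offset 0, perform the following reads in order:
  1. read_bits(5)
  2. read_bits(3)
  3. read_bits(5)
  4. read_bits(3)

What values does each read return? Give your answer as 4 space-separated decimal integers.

Read 1: bits[0:5] width=5 -> value=11 (bin 01011); offset now 5 = byte 0 bit 5; 19 bits remain
Read 2: bits[5:8] width=3 -> value=1 (bin 001); offset now 8 = byte 1 bit 0; 16 bits remain
Read 3: bits[8:13] width=5 -> value=14 (bin 01110); offset now 13 = byte 1 bit 5; 11 bits remain
Read 4: bits[13:16] width=3 -> value=7 (bin 111); offset now 16 = byte 2 bit 0; 8 bits remain

Answer: 11 1 14 7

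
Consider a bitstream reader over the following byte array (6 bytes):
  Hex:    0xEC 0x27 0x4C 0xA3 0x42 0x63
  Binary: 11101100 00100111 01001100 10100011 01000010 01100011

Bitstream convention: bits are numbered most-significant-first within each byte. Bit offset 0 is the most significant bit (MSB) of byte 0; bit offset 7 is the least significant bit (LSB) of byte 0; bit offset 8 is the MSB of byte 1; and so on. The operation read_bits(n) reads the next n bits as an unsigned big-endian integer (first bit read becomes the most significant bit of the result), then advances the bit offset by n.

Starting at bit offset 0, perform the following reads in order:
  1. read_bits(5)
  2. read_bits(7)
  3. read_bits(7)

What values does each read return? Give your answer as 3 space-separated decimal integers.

Read 1: bits[0:5] width=5 -> value=29 (bin 11101); offset now 5 = byte 0 bit 5; 43 bits remain
Read 2: bits[5:12] width=7 -> value=66 (bin 1000010); offset now 12 = byte 1 bit 4; 36 bits remain
Read 3: bits[12:19] width=7 -> value=58 (bin 0111010); offset now 19 = byte 2 bit 3; 29 bits remain

Answer: 29 66 58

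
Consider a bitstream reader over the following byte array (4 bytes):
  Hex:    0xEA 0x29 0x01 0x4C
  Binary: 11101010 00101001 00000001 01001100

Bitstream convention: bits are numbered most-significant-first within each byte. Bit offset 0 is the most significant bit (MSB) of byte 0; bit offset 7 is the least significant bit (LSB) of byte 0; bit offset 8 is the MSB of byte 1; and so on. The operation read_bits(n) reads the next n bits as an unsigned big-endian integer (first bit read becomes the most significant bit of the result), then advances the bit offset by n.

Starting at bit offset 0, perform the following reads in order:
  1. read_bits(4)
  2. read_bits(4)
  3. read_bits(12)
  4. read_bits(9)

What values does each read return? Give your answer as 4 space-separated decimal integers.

Read 1: bits[0:4] width=4 -> value=14 (bin 1110); offset now 4 = byte 0 bit 4; 28 bits remain
Read 2: bits[4:8] width=4 -> value=10 (bin 1010); offset now 8 = byte 1 bit 0; 24 bits remain
Read 3: bits[8:20] width=12 -> value=656 (bin 001010010000); offset now 20 = byte 2 bit 4; 12 bits remain
Read 4: bits[20:29] width=9 -> value=41 (bin 000101001); offset now 29 = byte 3 bit 5; 3 bits remain

Answer: 14 10 656 41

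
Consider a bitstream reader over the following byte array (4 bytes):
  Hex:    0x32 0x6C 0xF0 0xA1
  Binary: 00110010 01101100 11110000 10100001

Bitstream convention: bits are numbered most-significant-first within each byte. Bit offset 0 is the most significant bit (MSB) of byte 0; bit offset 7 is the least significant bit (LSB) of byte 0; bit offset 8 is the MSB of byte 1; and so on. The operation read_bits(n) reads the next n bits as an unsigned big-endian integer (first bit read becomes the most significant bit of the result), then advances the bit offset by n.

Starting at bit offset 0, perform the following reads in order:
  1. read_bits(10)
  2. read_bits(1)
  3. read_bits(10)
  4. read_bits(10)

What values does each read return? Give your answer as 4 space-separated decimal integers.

Answer: 201 1 414 80

Derivation:
Read 1: bits[0:10] width=10 -> value=201 (bin 0011001001); offset now 10 = byte 1 bit 2; 22 bits remain
Read 2: bits[10:11] width=1 -> value=1 (bin 1); offset now 11 = byte 1 bit 3; 21 bits remain
Read 3: bits[11:21] width=10 -> value=414 (bin 0110011110); offset now 21 = byte 2 bit 5; 11 bits remain
Read 4: bits[21:31] width=10 -> value=80 (bin 0001010000); offset now 31 = byte 3 bit 7; 1 bits remain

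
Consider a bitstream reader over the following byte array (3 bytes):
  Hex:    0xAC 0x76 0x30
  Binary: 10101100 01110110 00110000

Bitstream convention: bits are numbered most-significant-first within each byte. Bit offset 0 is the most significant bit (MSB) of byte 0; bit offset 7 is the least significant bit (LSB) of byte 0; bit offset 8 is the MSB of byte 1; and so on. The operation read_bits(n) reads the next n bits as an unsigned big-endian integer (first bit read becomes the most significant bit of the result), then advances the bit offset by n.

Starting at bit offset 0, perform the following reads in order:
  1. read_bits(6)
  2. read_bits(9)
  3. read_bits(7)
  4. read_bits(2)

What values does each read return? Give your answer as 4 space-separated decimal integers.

Answer: 43 59 12 0

Derivation:
Read 1: bits[0:6] width=6 -> value=43 (bin 101011); offset now 6 = byte 0 bit 6; 18 bits remain
Read 2: bits[6:15] width=9 -> value=59 (bin 000111011); offset now 15 = byte 1 bit 7; 9 bits remain
Read 3: bits[15:22] width=7 -> value=12 (bin 0001100); offset now 22 = byte 2 bit 6; 2 bits remain
Read 4: bits[22:24] width=2 -> value=0 (bin 00); offset now 24 = byte 3 bit 0; 0 bits remain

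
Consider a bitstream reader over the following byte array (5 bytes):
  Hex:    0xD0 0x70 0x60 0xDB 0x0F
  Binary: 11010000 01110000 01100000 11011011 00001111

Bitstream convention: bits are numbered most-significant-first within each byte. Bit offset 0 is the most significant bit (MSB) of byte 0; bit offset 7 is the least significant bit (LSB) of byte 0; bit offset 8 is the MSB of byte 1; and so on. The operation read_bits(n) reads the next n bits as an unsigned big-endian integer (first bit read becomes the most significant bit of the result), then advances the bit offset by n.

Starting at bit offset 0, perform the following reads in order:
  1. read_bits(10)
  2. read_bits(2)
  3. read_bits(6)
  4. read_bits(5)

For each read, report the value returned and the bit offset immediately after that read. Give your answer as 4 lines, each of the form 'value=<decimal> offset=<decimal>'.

Read 1: bits[0:10] width=10 -> value=833 (bin 1101000001); offset now 10 = byte 1 bit 2; 30 bits remain
Read 2: bits[10:12] width=2 -> value=3 (bin 11); offset now 12 = byte 1 bit 4; 28 bits remain
Read 3: bits[12:18] width=6 -> value=1 (bin 000001); offset now 18 = byte 2 bit 2; 22 bits remain
Read 4: bits[18:23] width=5 -> value=16 (bin 10000); offset now 23 = byte 2 bit 7; 17 bits remain

Answer: value=833 offset=10
value=3 offset=12
value=1 offset=18
value=16 offset=23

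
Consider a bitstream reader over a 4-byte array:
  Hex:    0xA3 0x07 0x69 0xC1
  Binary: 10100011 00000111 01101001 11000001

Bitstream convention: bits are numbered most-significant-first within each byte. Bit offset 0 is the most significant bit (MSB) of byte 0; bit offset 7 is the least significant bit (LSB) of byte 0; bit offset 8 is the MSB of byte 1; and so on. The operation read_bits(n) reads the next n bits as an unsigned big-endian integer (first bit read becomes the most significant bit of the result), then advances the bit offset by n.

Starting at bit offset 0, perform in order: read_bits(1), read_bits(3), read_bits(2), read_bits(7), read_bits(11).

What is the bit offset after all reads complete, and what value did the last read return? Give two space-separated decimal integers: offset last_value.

Answer: 24 1897

Derivation:
Read 1: bits[0:1] width=1 -> value=1 (bin 1); offset now 1 = byte 0 bit 1; 31 bits remain
Read 2: bits[1:4] width=3 -> value=2 (bin 010); offset now 4 = byte 0 bit 4; 28 bits remain
Read 3: bits[4:6] width=2 -> value=0 (bin 00); offset now 6 = byte 0 bit 6; 26 bits remain
Read 4: bits[6:13] width=7 -> value=96 (bin 1100000); offset now 13 = byte 1 bit 5; 19 bits remain
Read 5: bits[13:24] width=11 -> value=1897 (bin 11101101001); offset now 24 = byte 3 bit 0; 8 bits remain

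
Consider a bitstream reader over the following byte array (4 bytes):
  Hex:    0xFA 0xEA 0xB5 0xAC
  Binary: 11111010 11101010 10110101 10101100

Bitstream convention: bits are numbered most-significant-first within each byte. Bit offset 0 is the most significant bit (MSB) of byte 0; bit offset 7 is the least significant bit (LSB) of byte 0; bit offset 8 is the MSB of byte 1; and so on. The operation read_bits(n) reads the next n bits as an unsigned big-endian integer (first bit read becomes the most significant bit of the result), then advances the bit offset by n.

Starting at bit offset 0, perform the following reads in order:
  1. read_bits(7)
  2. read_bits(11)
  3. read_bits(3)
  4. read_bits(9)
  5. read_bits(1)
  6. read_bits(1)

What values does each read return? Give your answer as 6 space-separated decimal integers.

Answer: 125 938 6 363 0 0

Derivation:
Read 1: bits[0:7] width=7 -> value=125 (bin 1111101); offset now 7 = byte 0 bit 7; 25 bits remain
Read 2: bits[7:18] width=11 -> value=938 (bin 01110101010); offset now 18 = byte 2 bit 2; 14 bits remain
Read 3: bits[18:21] width=3 -> value=6 (bin 110); offset now 21 = byte 2 bit 5; 11 bits remain
Read 4: bits[21:30] width=9 -> value=363 (bin 101101011); offset now 30 = byte 3 bit 6; 2 bits remain
Read 5: bits[30:31] width=1 -> value=0 (bin 0); offset now 31 = byte 3 bit 7; 1 bits remain
Read 6: bits[31:32] width=1 -> value=0 (bin 0); offset now 32 = byte 4 bit 0; 0 bits remain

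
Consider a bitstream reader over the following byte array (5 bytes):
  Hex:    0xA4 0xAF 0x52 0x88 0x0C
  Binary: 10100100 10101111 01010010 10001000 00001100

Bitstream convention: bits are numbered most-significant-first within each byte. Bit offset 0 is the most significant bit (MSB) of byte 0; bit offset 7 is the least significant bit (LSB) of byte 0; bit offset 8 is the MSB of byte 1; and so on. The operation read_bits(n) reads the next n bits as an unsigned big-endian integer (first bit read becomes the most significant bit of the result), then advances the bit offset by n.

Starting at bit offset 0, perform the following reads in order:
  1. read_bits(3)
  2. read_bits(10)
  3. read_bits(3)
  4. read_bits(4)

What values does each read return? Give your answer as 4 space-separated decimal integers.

Read 1: bits[0:3] width=3 -> value=5 (bin 101); offset now 3 = byte 0 bit 3; 37 bits remain
Read 2: bits[3:13] width=10 -> value=149 (bin 0010010101); offset now 13 = byte 1 bit 5; 27 bits remain
Read 3: bits[13:16] width=3 -> value=7 (bin 111); offset now 16 = byte 2 bit 0; 24 bits remain
Read 4: bits[16:20] width=4 -> value=5 (bin 0101); offset now 20 = byte 2 bit 4; 20 bits remain

Answer: 5 149 7 5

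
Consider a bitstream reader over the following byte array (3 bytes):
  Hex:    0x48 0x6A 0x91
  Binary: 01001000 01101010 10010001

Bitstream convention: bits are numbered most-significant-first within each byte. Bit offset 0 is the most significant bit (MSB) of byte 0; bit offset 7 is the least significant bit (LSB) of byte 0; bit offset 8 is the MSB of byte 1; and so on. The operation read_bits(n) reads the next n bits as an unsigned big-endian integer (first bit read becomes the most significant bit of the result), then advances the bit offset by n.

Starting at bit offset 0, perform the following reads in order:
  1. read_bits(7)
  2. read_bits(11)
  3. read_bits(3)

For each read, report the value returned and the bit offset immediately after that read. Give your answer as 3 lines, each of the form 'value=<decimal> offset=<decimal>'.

Answer: value=36 offset=7
value=426 offset=18
value=2 offset=21

Derivation:
Read 1: bits[0:7] width=7 -> value=36 (bin 0100100); offset now 7 = byte 0 bit 7; 17 bits remain
Read 2: bits[7:18] width=11 -> value=426 (bin 00110101010); offset now 18 = byte 2 bit 2; 6 bits remain
Read 3: bits[18:21] width=3 -> value=2 (bin 010); offset now 21 = byte 2 bit 5; 3 bits remain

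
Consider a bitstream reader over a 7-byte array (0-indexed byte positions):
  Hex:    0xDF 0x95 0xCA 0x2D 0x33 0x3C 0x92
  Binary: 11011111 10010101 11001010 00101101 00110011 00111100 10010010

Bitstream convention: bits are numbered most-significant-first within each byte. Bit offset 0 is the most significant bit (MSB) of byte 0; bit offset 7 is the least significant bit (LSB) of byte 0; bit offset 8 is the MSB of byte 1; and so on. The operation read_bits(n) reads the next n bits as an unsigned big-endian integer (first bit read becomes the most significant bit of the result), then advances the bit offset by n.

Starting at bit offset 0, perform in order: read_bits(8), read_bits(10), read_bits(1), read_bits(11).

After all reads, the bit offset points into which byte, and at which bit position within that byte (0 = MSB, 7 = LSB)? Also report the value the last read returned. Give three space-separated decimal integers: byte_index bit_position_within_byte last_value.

Read 1: bits[0:8] width=8 -> value=223 (bin 11011111); offset now 8 = byte 1 bit 0; 48 bits remain
Read 2: bits[8:18] width=10 -> value=599 (bin 1001010111); offset now 18 = byte 2 bit 2; 38 bits remain
Read 3: bits[18:19] width=1 -> value=0 (bin 0); offset now 19 = byte 2 bit 3; 37 bits remain
Read 4: bits[19:30] width=11 -> value=651 (bin 01010001011); offset now 30 = byte 3 bit 6; 26 bits remain

Answer: 3 6 651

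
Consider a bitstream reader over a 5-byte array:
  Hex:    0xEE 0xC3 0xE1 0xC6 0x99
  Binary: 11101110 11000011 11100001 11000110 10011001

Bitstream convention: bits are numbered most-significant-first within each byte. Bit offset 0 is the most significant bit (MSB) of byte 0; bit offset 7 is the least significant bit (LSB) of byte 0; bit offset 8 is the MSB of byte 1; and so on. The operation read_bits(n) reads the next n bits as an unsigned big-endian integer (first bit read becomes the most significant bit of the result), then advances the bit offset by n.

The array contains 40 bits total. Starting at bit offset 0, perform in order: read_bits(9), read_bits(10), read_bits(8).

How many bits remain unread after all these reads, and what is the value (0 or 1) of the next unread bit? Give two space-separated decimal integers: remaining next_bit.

Answer: 13 0

Derivation:
Read 1: bits[0:9] width=9 -> value=477 (bin 111011101); offset now 9 = byte 1 bit 1; 31 bits remain
Read 2: bits[9:19] width=10 -> value=543 (bin 1000011111); offset now 19 = byte 2 bit 3; 21 bits remain
Read 3: bits[19:27] width=8 -> value=14 (bin 00001110); offset now 27 = byte 3 bit 3; 13 bits remain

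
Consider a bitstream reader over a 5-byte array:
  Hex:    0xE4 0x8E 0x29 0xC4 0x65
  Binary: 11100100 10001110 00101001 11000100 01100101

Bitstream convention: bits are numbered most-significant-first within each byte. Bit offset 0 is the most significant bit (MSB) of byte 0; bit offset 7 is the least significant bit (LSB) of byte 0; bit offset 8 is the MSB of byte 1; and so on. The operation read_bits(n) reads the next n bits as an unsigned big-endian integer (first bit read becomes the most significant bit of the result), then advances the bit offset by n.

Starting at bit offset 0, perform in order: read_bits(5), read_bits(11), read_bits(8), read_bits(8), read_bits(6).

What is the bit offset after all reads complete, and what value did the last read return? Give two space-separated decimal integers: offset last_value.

Answer: 38 25

Derivation:
Read 1: bits[0:5] width=5 -> value=28 (bin 11100); offset now 5 = byte 0 bit 5; 35 bits remain
Read 2: bits[5:16] width=11 -> value=1166 (bin 10010001110); offset now 16 = byte 2 bit 0; 24 bits remain
Read 3: bits[16:24] width=8 -> value=41 (bin 00101001); offset now 24 = byte 3 bit 0; 16 bits remain
Read 4: bits[24:32] width=8 -> value=196 (bin 11000100); offset now 32 = byte 4 bit 0; 8 bits remain
Read 5: bits[32:38] width=6 -> value=25 (bin 011001); offset now 38 = byte 4 bit 6; 2 bits remain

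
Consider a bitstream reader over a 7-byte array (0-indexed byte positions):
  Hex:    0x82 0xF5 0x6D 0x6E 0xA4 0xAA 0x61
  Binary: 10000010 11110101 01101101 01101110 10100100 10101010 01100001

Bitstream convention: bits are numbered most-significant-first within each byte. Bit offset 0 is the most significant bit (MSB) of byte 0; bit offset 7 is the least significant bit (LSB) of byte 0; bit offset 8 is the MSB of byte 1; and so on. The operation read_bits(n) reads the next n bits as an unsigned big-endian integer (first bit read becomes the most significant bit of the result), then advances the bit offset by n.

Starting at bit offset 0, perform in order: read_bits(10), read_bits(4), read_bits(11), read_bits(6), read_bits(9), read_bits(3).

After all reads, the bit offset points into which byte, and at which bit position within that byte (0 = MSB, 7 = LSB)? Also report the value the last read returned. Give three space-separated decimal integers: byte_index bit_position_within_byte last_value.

Read 1: bits[0:10] width=10 -> value=523 (bin 1000001011); offset now 10 = byte 1 bit 2; 46 bits remain
Read 2: bits[10:14] width=4 -> value=13 (bin 1101); offset now 14 = byte 1 bit 6; 42 bits remain
Read 3: bits[14:25] width=11 -> value=730 (bin 01011011010); offset now 25 = byte 3 bit 1; 31 bits remain
Read 4: bits[25:31] width=6 -> value=55 (bin 110111); offset now 31 = byte 3 bit 7; 25 bits remain
Read 5: bits[31:40] width=9 -> value=164 (bin 010100100); offset now 40 = byte 5 bit 0; 16 bits remain
Read 6: bits[40:43] width=3 -> value=5 (bin 101); offset now 43 = byte 5 bit 3; 13 bits remain

Answer: 5 3 5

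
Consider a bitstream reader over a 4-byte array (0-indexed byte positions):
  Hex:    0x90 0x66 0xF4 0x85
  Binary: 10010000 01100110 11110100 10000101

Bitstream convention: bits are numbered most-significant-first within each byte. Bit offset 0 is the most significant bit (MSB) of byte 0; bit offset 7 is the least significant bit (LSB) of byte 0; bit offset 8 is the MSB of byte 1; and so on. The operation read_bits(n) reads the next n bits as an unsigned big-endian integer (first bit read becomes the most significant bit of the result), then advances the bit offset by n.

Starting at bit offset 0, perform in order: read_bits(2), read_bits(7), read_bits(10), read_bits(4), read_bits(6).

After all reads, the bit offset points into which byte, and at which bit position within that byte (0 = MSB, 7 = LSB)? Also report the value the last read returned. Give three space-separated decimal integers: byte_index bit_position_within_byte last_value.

Read 1: bits[0:2] width=2 -> value=2 (bin 10); offset now 2 = byte 0 bit 2; 30 bits remain
Read 2: bits[2:9] width=7 -> value=32 (bin 0100000); offset now 9 = byte 1 bit 1; 23 bits remain
Read 3: bits[9:19] width=10 -> value=823 (bin 1100110111); offset now 19 = byte 2 bit 3; 13 bits remain
Read 4: bits[19:23] width=4 -> value=10 (bin 1010); offset now 23 = byte 2 bit 7; 9 bits remain
Read 5: bits[23:29] width=6 -> value=16 (bin 010000); offset now 29 = byte 3 bit 5; 3 bits remain

Answer: 3 5 16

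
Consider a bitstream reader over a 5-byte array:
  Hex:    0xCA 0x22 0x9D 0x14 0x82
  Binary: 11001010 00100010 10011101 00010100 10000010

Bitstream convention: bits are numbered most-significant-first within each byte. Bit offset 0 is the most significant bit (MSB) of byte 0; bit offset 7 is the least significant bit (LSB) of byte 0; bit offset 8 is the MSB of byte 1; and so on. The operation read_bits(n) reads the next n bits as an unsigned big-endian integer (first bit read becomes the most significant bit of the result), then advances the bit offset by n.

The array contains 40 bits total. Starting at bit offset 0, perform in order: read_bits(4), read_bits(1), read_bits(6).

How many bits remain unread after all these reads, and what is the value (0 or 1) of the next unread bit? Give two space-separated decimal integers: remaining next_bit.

Answer: 29 0

Derivation:
Read 1: bits[0:4] width=4 -> value=12 (bin 1100); offset now 4 = byte 0 bit 4; 36 bits remain
Read 2: bits[4:5] width=1 -> value=1 (bin 1); offset now 5 = byte 0 bit 5; 35 bits remain
Read 3: bits[5:11] width=6 -> value=17 (bin 010001); offset now 11 = byte 1 bit 3; 29 bits remain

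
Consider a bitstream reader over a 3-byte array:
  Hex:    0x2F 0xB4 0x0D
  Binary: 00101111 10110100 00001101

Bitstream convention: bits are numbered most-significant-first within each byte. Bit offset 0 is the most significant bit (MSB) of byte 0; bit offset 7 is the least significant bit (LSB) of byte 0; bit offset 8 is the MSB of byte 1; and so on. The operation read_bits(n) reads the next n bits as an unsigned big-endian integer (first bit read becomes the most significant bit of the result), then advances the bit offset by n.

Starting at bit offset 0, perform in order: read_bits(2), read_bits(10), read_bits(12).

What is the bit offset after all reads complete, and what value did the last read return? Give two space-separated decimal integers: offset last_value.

Read 1: bits[0:2] width=2 -> value=0 (bin 00); offset now 2 = byte 0 bit 2; 22 bits remain
Read 2: bits[2:12] width=10 -> value=763 (bin 1011111011); offset now 12 = byte 1 bit 4; 12 bits remain
Read 3: bits[12:24] width=12 -> value=1037 (bin 010000001101); offset now 24 = byte 3 bit 0; 0 bits remain

Answer: 24 1037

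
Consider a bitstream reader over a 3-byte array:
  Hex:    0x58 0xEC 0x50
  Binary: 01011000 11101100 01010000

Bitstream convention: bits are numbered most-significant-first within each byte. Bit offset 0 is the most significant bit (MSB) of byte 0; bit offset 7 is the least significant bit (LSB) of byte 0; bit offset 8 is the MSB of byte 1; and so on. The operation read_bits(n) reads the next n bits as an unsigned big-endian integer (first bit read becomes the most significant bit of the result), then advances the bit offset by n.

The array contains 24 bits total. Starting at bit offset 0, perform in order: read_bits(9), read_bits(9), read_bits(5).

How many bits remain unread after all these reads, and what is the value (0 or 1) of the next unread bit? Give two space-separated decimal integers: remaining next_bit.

Answer: 1 0

Derivation:
Read 1: bits[0:9] width=9 -> value=177 (bin 010110001); offset now 9 = byte 1 bit 1; 15 bits remain
Read 2: bits[9:18] width=9 -> value=433 (bin 110110001); offset now 18 = byte 2 bit 2; 6 bits remain
Read 3: bits[18:23] width=5 -> value=8 (bin 01000); offset now 23 = byte 2 bit 7; 1 bits remain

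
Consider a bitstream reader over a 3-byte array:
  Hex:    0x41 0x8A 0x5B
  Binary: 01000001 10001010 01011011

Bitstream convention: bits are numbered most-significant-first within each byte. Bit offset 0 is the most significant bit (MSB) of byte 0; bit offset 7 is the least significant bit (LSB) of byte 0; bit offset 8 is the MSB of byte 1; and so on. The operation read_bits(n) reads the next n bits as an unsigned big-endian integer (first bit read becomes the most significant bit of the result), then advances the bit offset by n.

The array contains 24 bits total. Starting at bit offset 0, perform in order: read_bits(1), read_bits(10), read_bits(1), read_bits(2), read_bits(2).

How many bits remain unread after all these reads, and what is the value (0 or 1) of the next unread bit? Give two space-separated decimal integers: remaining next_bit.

Answer: 8 0

Derivation:
Read 1: bits[0:1] width=1 -> value=0 (bin 0); offset now 1 = byte 0 bit 1; 23 bits remain
Read 2: bits[1:11] width=10 -> value=524 (bin 1000001100); offset now 11 = byte 1 bit 3; 13 bits remain
Read 3: bits[11:12] width=1 -> value=0 (bin 0); offset now 12 = byte 1 bit 4; 12 bits remain
Read 4: bits[12:14] width=2 -> value=2 (bin 10); offset now 14 = byte 1 bit 6; 10 bits remain
Read 5: bits[14:16] width=2 -> value=2 (bin 10); offset now 16 = byte 2 bit 0; 8 bits remain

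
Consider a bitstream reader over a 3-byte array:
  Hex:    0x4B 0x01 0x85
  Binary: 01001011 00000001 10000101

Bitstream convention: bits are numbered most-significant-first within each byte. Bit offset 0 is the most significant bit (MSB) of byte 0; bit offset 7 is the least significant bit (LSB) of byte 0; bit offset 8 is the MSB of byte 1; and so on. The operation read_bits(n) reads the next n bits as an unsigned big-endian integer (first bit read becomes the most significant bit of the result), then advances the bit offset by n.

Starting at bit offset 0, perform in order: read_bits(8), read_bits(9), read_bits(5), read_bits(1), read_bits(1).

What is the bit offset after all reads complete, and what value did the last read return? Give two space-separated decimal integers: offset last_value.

Answer: 24 1

Derivation:
Read 1: bits[0:8] width=8 -> value=75 (bin 01001011); offset now 8 = byte 1 bit 0; 16 bits remain
Read 2: bits[8:17] width=9 -> value=3 (bin 000000011); offset now 17 = byte 2 bit 1; 7 bits remain
Read 3: bits[17:22] width=5 -> value=1 (bin 00001); offset now 22 = byte 2 bit 6; 2 bits remain
Read 4: bits[22:23] width=1 -> value=0 (bin 0); offset now 23 = byte 2 bit 7; 1 bits remain
Read 5: bits[23:24] width=1 -> value=1 (bin 1); offset now 24 = byte 3 bit 0; 0 bits remain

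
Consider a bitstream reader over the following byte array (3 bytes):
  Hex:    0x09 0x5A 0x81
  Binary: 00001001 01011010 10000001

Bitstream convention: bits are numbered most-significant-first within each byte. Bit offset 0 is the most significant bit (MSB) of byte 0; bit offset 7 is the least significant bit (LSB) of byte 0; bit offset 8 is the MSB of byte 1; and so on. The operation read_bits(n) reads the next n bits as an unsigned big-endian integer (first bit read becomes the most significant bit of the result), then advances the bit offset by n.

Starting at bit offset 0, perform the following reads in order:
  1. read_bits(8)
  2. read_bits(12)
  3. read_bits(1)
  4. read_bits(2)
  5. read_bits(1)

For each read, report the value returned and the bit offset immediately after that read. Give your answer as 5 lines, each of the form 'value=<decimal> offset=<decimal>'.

Answer: value=9 offset=8
value=1448 offset=20
value=0 offset=21
value=0 offset=23
value=1 offset=24

Derivation:
Read 1: bits[0:8] width=8 -> value=9 (bin 00001001); offset now 8 = byte 1 bit 0; 16 bits remain
Read 2: bits[8:20] width=12 -> value=1448 (bin 010110101000); offset now 20 = byte 2 bit 4; 4 bits remain
Read 3: bits[20:21] width=1 -> value=0 (bin 0); offset now 21 = byte 2 bit 5; 3 bits remain
Read 4: bits[21:23] width=2 -> value=0 (bin 00); offset now 23 = byte 2 bit 7; 1 bits remain
Read 5: bits[23:24] width=1 -> value=1 (bin 1); offset now 24 = byte 3 bit 0; 0 bits remain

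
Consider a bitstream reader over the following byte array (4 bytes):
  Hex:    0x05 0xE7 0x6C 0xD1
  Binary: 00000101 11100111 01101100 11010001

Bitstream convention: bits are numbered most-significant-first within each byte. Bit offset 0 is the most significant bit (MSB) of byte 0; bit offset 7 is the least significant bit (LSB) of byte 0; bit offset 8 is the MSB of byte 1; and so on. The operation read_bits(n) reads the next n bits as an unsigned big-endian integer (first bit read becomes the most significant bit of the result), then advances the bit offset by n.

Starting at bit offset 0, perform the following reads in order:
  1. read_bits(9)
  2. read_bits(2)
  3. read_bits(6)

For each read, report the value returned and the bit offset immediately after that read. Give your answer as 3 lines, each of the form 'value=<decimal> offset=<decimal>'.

Answer: value=11 offset=9
value=3 offset=11
value=14 offset=17

Derivation:
Read 1: bits[0:9] width=9 -> value=11 (bin 000001011); offset now 9 = byte 1 bit 1; 23 bits remain
Read 2: bits[9:11] width=2 -> value=3 (bin 11); offset now 11 = byte 1 bit 3; 21 bits remain
Read 3: bits[11:17] width=6 -> value=14 (bin 001110); offset now 17 = byte 2 bit 1; 15 bits remain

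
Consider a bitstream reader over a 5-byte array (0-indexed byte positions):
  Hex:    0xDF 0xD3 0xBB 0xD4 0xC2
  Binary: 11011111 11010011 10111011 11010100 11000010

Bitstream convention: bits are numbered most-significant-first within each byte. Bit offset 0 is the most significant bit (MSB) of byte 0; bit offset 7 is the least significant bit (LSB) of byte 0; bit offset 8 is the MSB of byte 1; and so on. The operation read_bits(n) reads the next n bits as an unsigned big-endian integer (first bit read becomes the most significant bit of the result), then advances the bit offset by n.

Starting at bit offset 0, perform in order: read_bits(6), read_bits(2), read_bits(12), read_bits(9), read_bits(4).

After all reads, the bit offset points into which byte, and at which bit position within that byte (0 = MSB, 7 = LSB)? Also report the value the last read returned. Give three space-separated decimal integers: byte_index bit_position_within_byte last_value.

Answer: 4 1 9

Derivation:
Read 1: bits[0:6] width=6 -> value=55 (bin 110111); offset now 6 = byte 0 bit 6; 34 bits remain
Read 2: bits[6:8] width=2 -> value=3 (bin 11); offset now 8 = byte 1 bit 0; 32 bits remain
Read 3: bits[8:20] width=12 -> value=3387 (bin 110100111011); offset now 20 = byte 2 bit 4; 20 bits remain
Read 4: bits[20:29] width=9 -> value=378 (bin 101111010); offset now 29 = byte 3 bit 5; 11 bits remain
Read 5: bits[29:33] width=4 -> value=9 (bin 1001); offset now 33 = byte 4 bit 1; 7 bits remain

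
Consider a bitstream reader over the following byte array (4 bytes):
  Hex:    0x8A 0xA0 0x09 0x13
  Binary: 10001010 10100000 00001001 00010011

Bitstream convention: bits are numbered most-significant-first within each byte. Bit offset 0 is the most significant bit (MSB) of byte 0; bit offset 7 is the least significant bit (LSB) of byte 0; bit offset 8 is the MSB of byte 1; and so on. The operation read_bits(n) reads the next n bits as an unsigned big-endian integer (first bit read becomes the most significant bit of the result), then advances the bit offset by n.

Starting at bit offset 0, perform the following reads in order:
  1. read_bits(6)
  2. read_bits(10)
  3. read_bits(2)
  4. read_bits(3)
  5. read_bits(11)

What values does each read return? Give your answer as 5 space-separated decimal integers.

Answer: 34 672 0 1 275

Derivation:
Read 1: bits[0:6] width=6 -> value=34 (bin 100010); offset now 6 = byte 0 bit 6; 26 bits remain
Read 2: bits[6:16] width=10 -> value=672 (bin 1010100000); offset now 16 = byte 2 bit 0; 16 bits remain
Read 3: bits[16:18] width=2 -> value=0 (bin 00); offset now 18 = byte 2 bit 2; 14 bits remain
Read 4: bits[18:21] width=3 -> value=1 (bin 001); offset now 21 = byte 2 bit 5; 11 bits remain
Read 5: bits[21:32] width=11 -> value=275 (bin 00100010011); offset now 32 = byte 4 bit 0; 0 bits remain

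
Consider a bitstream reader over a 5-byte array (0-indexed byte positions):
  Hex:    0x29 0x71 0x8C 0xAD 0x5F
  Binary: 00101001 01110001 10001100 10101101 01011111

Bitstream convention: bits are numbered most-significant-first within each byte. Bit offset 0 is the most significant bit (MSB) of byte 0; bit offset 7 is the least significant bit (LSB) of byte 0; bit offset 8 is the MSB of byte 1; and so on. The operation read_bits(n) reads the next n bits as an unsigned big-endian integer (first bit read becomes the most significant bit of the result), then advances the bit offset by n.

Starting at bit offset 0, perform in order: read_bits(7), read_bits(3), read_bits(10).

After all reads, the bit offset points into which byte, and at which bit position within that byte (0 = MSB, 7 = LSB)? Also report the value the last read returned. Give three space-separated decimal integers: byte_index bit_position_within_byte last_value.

Answer: 2 4 792

Derivation:
Read 1: bits[0:7] width=7 -> value=20 (bin 0010100); offset now 7 = byte 0 bit 7; 33 bits remain
Read 2: bits[7:10] width=3 -> value=5 (bin 101); offset now 10 = byte 1 bit 2; 30 bits remain
Read 3: bits[10:20] width=10 -> value=792 (bin 1100011000); offset now 20 = byte 2 bit 4; 20 bits remain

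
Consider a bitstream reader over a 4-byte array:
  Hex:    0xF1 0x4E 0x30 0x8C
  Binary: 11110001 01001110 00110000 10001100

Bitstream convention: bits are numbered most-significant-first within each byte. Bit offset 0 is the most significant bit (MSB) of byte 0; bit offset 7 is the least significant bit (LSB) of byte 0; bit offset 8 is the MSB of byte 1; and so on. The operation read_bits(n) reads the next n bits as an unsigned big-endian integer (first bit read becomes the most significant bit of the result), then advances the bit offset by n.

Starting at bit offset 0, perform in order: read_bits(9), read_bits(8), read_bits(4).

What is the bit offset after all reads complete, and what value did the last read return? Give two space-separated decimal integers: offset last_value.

Answer: 21 6

Derivation:
Read 1: bits[0:9] width=9 -> value=482 (bin 111100010); offset now 9 = byte 1 bit 1; 23 bits remain
Read 2: bits[9:17] width=8 -> value=156 (bin 10011100); offset now 17 = byte 2 bit 1; 15 bits remain
Read 3: bits[17:21] width=4 -> value=6 (bin 0110); offset now 21 = byte 2 bit 5; 11 bits remain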